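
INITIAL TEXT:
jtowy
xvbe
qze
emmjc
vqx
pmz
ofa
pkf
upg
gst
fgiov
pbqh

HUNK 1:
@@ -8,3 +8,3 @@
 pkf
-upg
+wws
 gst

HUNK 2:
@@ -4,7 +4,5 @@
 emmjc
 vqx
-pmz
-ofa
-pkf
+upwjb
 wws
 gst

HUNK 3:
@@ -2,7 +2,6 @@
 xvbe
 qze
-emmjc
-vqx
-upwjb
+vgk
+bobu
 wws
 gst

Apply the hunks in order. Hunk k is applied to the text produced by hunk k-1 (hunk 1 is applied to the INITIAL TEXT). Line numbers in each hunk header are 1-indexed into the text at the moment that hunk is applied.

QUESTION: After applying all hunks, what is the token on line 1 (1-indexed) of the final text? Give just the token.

Hunk 1: at line 8 remove [upg] add [wws] -> 12 lines: jtowy xvbe qze emmjc vqx pmz ofa pkf wws gst fgiov pbqh
Hunk 2: at line 4 remove [pmz,ofa,pkf] add [upwjb] -> 10 lines: jtowy xvbe qze emmjc vqx upwjb wws gst fgiov pbqh
Hunk 3: at line 2 remove [emmjc,vqx,upwjb] add [vgk,bobu] -> 9 lines: jtowy xvbe qze vgk bobu wws gst fgiov pbqh
Final line 1: jtowy

Answer: jtowy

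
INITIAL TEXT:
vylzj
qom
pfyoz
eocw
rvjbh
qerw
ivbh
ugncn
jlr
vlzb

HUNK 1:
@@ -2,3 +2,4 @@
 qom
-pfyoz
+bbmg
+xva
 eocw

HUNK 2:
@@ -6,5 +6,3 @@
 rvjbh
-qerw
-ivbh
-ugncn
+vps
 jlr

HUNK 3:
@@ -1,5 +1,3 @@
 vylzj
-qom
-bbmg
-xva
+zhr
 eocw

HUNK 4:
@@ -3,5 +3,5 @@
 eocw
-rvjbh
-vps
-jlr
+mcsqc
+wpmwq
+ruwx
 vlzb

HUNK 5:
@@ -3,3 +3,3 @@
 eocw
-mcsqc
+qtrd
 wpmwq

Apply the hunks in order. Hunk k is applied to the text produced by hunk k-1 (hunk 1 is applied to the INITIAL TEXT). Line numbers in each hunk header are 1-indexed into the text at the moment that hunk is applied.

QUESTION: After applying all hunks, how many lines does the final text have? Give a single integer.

Answer: 7

Derivation:
Hunk 1: at line 2 remove [pfyoz] add [bbmg,xva] -> 11 lines: vylzj qom bbmg xva eocw rvjbh qerw ivbh ugncn jlr vlzb
Hunk 2: at line 6 remove [qerw,ivbh,ugncn] add [vps] -> 9 lines: vylzj qom bbmg xva eocw rvjbh vps jlr vlzb
Hunk 3: at line 1 remove [qom,bbmg,xva] add [zhr] -> 7 lines: vylzj zhr eocw rvjbh vps jlr vlzb
Hunk 4: at line 3 remove [rvjbh,vps,jlr] add [mcsqc,wpmwq,ruwx] -> 7 lines: vylzj zhr eocw mcsqc wpmwq ruwx vlzb
Hunk 5: at line 3 remove [mcsqc] add [qtrd] -> 7 lines: vylzj zhr eocw qtrd wpmwq ruwx vlzb
Final line count: 7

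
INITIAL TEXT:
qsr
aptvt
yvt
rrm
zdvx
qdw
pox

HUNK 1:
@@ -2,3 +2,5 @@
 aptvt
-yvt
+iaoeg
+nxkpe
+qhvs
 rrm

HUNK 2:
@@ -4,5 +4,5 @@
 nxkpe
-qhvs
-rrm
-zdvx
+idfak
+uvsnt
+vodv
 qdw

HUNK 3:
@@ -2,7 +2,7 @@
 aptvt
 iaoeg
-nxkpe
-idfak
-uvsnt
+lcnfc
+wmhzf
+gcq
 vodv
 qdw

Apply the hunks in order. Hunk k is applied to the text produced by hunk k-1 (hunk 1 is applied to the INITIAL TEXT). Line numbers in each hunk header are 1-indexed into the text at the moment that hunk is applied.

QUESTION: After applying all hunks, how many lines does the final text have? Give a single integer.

Hunk 1: at line 2 remove [yvt] add [iaoeg,nxkpe,qhvs] -> 9 lines: qsr aptvt iaoeg nxkpe qhvs rrm zdvx qdw pox
Hunk 2: at line 4 remove [qhvs,rrm,zdvx] add [idfak,uvsnt,vodv] -> 9 lines: qsr aptvt iaoeg nxkpe idfak uvsnt vodv qdw pox
Hunk 3: at line 2 remove [nxkpe,idfak,uvsnt] add [lcnfc,wmhzf,gcq] -> 9 lines: qsr aptvt iaoeg lcnfc wmhzf gcq vodv qdw pox
Final line count: 9

Answer: 9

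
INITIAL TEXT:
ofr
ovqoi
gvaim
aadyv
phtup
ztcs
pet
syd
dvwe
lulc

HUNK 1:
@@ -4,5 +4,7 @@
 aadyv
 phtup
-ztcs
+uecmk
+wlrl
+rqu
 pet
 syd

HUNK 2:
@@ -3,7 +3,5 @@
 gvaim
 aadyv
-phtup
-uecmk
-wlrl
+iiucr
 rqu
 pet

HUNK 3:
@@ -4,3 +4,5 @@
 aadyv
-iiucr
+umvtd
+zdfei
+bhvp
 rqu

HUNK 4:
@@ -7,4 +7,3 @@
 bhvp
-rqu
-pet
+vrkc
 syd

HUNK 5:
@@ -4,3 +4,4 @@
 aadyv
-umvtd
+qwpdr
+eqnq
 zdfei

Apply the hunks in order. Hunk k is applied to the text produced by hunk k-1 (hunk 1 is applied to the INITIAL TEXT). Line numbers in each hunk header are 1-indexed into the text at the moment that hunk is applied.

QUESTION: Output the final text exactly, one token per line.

Answer: ofr
ovqoi
gvaim
aadyv
qwpdr
eqnq
zdfei
bhvp
vrkc
syd
dvwe
lulc

Derivation:
Hunk 1: at line 4 remove [ztcs] add [uecmk,wlrl,rqu] -> 12 lines: ofr ovqoi gvaim aadyv phtup uecmk wlrl rqu pet syd dvwe lulc
Hunk 2: at line 3 remove [phtup,uecmk,wlrl] add [iiucr] -> 10 lines: ofr ovqoi gvaim aadyv iiucr rqu pet syd dvwe lulc
Hunk 3: at line 4 remove [iiucr] add [umvtd,zdfei,bhvp] -> 12 lines: ofr ovqoi gvaim aadyv umvtd zdfei bhvp rqu pet syd dvwe lulc
Hunk 4: at line 7 remove [rqu,pet] add [vrkc] -> 11 lines: ofr ovqoi gvaim aadyv umvtd zdfei bhvp vrkc syd dvwe lulc
Hunk 5: at line 4 remove [umvtd] add [qwpdr,eqnq] -> 12 lines: ofr ovqoi gvaim aadyv qwpdr eqnq zdfei bhvp vrkc syd dvwe lulc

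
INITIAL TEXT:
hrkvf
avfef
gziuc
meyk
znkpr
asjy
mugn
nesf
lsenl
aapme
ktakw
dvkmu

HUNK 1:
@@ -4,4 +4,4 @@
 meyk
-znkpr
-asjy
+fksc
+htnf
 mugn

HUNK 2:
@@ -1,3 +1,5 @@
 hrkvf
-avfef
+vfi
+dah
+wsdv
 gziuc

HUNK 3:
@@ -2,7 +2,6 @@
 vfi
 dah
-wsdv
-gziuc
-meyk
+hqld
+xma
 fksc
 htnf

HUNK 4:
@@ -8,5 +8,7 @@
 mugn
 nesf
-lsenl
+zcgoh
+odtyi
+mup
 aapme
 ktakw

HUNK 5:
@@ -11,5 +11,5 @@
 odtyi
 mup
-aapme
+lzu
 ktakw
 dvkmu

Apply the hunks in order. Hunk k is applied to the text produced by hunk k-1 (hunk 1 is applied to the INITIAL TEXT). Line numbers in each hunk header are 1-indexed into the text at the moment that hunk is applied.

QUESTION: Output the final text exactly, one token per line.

Hunk 1: at line 4 remove [znkpr,asjy] add [fksc,htnf] -> 12 lines: hrkvf avfef gziuc meyk fksc htnf mugn nesf lsenl aapme ktakw dvkmu
Hunk 2: at line 1 remove [avfef] add [vfi,dah,wsdv] -> 14 lines: hrkvf vfi dah wsdv gziuc meyk fksc htnf mugn nesf lsenl aapme ktakw dvkmu
Hunk 3: at line 2 remove [wsdv,gziuc,meyk] add [hqld,xma] -> 13 lines: hrkvf vfi dah hqld xma fksc htnf mugn nesf lsenl aapme ktakw dvkmu
Hunk 4: at line 8 remove [lsenl] add [zcgoh,odtyi,mup] -> 15 lines: hrkvf vfi dah hqld xma fksc htnf mugn nesf zcgoh odtyi mup aapme ktakw dvkmu
Hunk 5: at line 11 remove [aapme] add [lzu] -> 15 lines: hrkvf vfi dah hqld xma fksc htnf mugn nesf zcgoh odtyi mup lzu ktakw dvkmu

Answer: hrkvf
vfi
dah
hqld
xma
fksc
htnf
mugn
nesf
zcgoh
odtyi
mup
lzu
ktakw
dvkmu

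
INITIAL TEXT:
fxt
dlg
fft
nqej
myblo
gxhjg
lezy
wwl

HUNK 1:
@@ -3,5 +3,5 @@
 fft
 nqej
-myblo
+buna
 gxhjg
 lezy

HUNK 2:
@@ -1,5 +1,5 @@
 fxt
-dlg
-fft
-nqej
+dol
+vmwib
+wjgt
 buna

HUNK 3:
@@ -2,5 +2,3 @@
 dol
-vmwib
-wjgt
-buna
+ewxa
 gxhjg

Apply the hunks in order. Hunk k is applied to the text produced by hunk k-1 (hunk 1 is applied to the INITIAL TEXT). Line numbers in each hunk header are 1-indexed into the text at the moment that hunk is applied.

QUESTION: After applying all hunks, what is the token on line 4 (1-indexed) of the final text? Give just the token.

Hunk 1: at line 3 remove [myblo] add [buna] -> 8 lines: fxt dlg fft nqej buna gxhjg lezy wwl
Hunk 2: at line 1 remove [dlg,fft,nqej] add [dol,vmwib,wjgt] -> 8 lines: fxt dol vmwib wjgt buna gxhjg lezy wwl
Hunk 3: at line 2 remove [vmwib,wjgt,buna] add [ewxa] -> 6 lines: fxt dol ewxa gxhjg lezy wwl
Final line 4: gxhjg

Answer: gxhjg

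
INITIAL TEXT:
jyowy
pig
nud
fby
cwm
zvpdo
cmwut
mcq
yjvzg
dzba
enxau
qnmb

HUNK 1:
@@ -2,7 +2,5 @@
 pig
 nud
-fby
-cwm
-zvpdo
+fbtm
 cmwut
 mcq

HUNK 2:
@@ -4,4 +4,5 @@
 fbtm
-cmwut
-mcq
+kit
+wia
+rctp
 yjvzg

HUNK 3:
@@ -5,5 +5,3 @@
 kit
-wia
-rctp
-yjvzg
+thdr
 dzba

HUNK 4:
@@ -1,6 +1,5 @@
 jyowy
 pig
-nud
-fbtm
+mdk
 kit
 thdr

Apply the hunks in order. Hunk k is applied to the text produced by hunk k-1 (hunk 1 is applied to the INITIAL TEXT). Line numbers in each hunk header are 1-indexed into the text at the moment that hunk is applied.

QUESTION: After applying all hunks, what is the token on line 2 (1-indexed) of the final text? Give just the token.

Answer: pig

Derivation:
Hunk 1: at line 2 remove [fby,cwm,zvpdo] add [fbtm] -> 10 lines: jyowy pig nud fbtm cmwut mcq yjvzg dzba enxau qnmb
Hunk 2: at line 4 remove [cmwut,mcq] add [kit,wia,rctp] -> 11 lines: jyowy pig nud fbtm kit wia rctp yjvzg dzba enxau qnmb
Hunk 3: at line 5 remove [wia,rctp,yjvzg] add [thdr] -> 9 lines: jyowy pig nud fbtm kit thdr dzba enxau qnmb
Hunk 4: at line 1 remove [nud,fbtm] add [mdk] -> 8 lines: jyowy pig mdk kit thdr dzba enxau qnmb
Final line 2: pig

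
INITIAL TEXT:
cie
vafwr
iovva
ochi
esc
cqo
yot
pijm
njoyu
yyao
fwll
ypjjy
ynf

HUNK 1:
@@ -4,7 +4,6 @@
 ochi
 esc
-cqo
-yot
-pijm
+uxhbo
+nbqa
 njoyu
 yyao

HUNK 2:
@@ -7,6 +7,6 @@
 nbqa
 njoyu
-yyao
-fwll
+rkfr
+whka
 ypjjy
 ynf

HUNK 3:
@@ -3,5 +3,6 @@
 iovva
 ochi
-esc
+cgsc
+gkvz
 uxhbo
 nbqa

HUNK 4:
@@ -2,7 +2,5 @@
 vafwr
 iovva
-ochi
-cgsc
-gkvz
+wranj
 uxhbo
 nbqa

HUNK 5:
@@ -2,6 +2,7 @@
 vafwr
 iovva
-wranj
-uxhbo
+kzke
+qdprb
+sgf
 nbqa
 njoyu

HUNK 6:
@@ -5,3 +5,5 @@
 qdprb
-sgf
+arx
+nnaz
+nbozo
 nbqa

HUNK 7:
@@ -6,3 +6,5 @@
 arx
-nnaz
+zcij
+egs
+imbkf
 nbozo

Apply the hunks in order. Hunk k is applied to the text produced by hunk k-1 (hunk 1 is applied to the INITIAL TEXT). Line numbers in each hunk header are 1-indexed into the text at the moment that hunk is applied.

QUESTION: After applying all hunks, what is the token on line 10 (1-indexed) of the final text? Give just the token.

Hunk 1: at line 4 remove [cqo,yot,pijm] add [uxhbo,nbqa] -> 12 lines: cie vafwr iovva ochi esc uxhbo nbqa njoyu yyao fwll ypjjy ynf
Hunk 2: at line 7 remove [yyao,fwll] add [rkfr,whka] -> 12 lines: cie vafwr iovva ochi esc uxhbo nbqa njoyu rkfr whka ypjjy ynf
Hunk 3: at line 3 remove [esc] add [cgsc,gkvz] -> 13 lines: cie vafwr iovva ochi cgsc gkvz uxhbo nbqa njoyu rkfr whka ypjjy ynf
Hunk 4: at line 2 remove [ochi,cgsc,gkvz] add [wranj] -> 11 lines: cie vafwr iovva wranj uxhbo nbqa njoyu rkfr whka ypjjy ynf
Hunk 5: at line 2 remove [wranj,uxhbo] add [kzke,qdprb,sgf] -> 12 lines: cie vafwr iovva kzke qdprb sgf nbqa njoyu rkfr whka ypjjy ynf
Hunk 6: at line 5 remove [sgf] add [arx,nnaz,nbozo] -> 14 lines: cie vafwr iovva kzke qdprb arx nnaz nbozo nbqa njoyu rkfr whka ypjjy ynf
Hunk 7: at line 6 remove [nnaz] add [zcij,egs,imbkf] -> 16 lines: cie vafwr iovva kzke qdprb arx zcij egs imbkf nbozo nbqa njoyu rkfr whka ypjjy ynf
Final line 10: nbozo

Answer: nbozo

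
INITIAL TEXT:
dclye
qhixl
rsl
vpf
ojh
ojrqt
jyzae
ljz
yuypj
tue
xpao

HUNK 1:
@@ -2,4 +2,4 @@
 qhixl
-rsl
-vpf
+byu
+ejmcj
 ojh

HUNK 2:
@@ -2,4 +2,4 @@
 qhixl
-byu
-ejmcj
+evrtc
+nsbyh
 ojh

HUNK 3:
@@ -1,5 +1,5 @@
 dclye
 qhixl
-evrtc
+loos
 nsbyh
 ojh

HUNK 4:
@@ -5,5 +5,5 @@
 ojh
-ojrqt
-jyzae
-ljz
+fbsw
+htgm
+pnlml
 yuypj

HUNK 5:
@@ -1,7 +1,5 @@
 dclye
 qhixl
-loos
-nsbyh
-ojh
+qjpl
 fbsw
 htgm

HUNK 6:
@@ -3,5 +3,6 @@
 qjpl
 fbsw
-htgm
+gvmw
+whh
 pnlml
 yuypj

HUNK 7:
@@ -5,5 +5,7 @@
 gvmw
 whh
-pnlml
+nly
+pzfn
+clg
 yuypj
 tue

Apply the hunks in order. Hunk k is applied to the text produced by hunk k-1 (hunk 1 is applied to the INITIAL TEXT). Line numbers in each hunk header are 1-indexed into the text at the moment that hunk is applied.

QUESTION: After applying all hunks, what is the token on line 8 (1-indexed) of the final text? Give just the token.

Answer: pzfn

Derivation:
Hunk 1: at line 2 remove [rsl,vpf] add [byu,ejmcj] -> 11 lines: dclye qhixl byu ejmcj ojh ojrqt jyzae ljz yuypj tue xpao
Hunk 2: at line 2 remove [byu,ejmcj] add [evrtc,nsbyh] -> 11 lines: dclye qhixl evrtc nsbyh ojh ojrqt jyzae ljz yuypj tue xpao
Hunk 3: at line 1 remove [evrtc] add [loos] -> 11 lines: dclye qhixl loos nsbyh ojh ojrqt jyzae ljz yuypj tue xpao
Hunk 4: at line 5 remove [ojrqt,jyzae,ljz] add [fbsw,htgm,pnlml] -> 11 lines: dclye qhixl loos nsbyh ojh fbsw htgm pnlml yuypj tue xpao
Hunk 5: at line 1 remove [loos,nsbyh,ojh] add [qjpl] -> 9 lines: dclye qhixl qjpl fbsw htgm pnlml yuypj tue xpao
Hunk 6: at line 3 remove [htgm] add [gvmw,whh] -> 10 lines: dclye qhixl qjpl fbsw gvmw whh pnlml yuypj tue xpao
Hunk 7: at line 5 remove [pnlml] add [nly,pzfn,clg] -> 12 lines: dclye qhixl qjpl fbsw gvmw whh nly pzfn clg yuypj tue xpao
Final line 8: pzfn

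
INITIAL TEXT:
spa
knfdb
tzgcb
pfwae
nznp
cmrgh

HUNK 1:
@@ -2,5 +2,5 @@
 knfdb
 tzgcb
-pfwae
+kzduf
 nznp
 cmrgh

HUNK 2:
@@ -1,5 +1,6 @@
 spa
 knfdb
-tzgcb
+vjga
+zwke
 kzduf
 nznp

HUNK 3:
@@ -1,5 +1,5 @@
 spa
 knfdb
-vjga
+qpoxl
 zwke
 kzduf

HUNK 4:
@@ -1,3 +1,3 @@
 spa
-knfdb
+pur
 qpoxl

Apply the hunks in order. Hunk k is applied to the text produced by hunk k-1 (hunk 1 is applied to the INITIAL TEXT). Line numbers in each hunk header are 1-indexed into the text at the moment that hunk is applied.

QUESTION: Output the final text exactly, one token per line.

Answer: spa
pur
qpoxl
zwke
kzduf
nznp
cmrgh

Derivation:
Hunk 1: at line 2 remove [pfwae] add [kzduf] -> 6 lines: spa knfdb tzgcb kzduf nznp cmrgh
Hunk 2: at line 1 remove [tzgcb] add [vjga,zwke] -> 7 lines: spa knfdb vjga zwke kzduf nznp cmrgh
Hunk 3: at line 1 remove [vjga] add [qpoxl] -> 7 lines: spa knfdb qpoxl zwke kzduf nznp cmrgh
Hunk 4: at line 1 remove [knfdb] add [pur] -> 7 lines: spa pur qpoxl zwke kzduf nznp cmrgh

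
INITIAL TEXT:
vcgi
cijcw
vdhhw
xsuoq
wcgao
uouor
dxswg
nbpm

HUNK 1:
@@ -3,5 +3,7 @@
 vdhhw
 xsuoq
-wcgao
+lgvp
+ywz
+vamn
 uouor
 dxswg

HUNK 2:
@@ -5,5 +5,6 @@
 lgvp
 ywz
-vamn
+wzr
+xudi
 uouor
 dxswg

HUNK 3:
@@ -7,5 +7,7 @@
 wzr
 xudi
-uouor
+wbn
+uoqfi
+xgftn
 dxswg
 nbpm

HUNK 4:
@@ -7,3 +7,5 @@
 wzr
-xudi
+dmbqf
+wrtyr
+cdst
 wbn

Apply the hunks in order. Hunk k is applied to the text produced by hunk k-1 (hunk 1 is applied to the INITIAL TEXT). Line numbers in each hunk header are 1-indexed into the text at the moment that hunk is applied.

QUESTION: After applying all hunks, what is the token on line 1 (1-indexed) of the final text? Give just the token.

Answer: vcgi

Derivation:
Hunk 1: at line 3 remove [wcgao] add [lgvp,ywz,vamn] -> 10 lines: vcgi cijcw vdhhw xsuoq lgvp ywz vamn uouor dxswg nbpm
Hunk 2: at line 5 remove [vamn] add [wzr,xudi] -> 11 lines: vcgi cijcw vdhhw xsuoq lgvp ywz wzr xudi uouor dxswg nbpm
Hunk 3: at line 7 remove [uouor] add [wbn,uoqfi,xgftn] -> 13 lines: vcgi cijcw vdhhw xsuoq lgvp ywz wzr xudi wbn uoqfi xgftn dxswg nbpm
Hunk 4: at line 7 remove [xudi] add [dmbqf,wrtyr,cdst] -> 15 lines: vcgi cijcw vdhhw xsuoq lgvp ywz wzr dmbqf wrtyr cdst wbn uoqfi xgftn dxswg nbpm
Final line 1: vcgi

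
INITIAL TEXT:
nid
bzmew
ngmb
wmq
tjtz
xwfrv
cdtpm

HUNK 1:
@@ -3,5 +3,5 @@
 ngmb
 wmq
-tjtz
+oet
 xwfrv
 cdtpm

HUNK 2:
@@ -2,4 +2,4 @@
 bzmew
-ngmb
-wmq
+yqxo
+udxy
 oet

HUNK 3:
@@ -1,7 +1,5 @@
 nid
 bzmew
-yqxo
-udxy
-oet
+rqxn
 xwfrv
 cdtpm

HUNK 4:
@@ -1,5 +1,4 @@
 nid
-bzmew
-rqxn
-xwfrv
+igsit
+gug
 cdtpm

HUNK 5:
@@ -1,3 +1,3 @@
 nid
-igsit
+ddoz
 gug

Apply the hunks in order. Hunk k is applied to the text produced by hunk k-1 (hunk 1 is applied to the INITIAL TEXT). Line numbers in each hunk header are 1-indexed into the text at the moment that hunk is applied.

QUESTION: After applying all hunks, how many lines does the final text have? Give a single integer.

Hunk 1: at line 3 remove [tjtz] add [oet] -> 7 lines: nid bzmew ngmb wmq oet xwfrv cdtpm
Hunk 2: at line 2 remove [ngmb,wmq] add [yqxo,udxy] -> 7 lines: nid bzmew yqxo udxy oet xwfrv cdtpm
Hunk 3: at line 1 remove [yqxo,udxy,oet] add [rqxn] -> 5 lines: nid bzmew rqxn xwfrv cdtpm
Hunk 4: at line 1 remove [bzmew,rqxn,xwfrv] add [igsit,gug] -> 4 lines: nid igsit gug cdtpm
Hunk 5: at line 1 remove [igsit] add [ddoz] -> 4 lines: nid ddoz gug cdtpm
Final line count: 4

Answer: 4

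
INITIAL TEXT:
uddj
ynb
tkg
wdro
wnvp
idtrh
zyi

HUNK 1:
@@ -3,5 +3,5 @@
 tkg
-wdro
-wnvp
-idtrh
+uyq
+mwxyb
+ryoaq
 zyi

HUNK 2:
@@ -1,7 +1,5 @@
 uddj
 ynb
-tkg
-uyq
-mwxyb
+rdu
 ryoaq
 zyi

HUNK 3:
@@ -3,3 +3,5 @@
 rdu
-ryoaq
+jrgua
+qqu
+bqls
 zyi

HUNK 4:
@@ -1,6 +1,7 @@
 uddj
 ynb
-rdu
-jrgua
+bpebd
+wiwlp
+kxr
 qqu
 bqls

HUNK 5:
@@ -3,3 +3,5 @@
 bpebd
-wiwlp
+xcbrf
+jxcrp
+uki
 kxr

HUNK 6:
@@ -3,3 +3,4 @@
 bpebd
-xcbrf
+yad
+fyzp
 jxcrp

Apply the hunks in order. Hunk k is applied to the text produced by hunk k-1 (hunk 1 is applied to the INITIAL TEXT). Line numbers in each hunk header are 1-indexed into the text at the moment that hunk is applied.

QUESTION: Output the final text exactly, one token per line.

Hunk 1: at line 3 remove [wdro,wnvp,idtrh] add [uyq,mwxyb,ryoaq] -> 7 lines: uddj ynb tkg uyq mwxyb ryoaq zyi
Hunk 2: at line 1 remove [tkg,uyq,mwxyb] add [rdu] -> 5 lines: uddj ynb rdu ryoaq zyi
Hunk 3: at line 3 remove [ryoaq] add [jrgua,qqu,bqls] -> 7 lines: uddj ynb rdu jrgua qqu bqls zyi
Hunk 4: at line 1 remove [rdu,jrgua] add [bpebd,wiwlp,kxr] -> 8 lines: uddj ynb bpebd wiwlp kxr qqu bqls zyi
Hunk 5: at line 3 remove [wiwlp] add [xcbrf,jxcrp,uki] -> 10 lines: uddj ynb bpebd xcbrf jxcrp uki kxr qqu bqls zyi
Hunk 6: at line 3 remove [xcbrf] add [yad,fyzp] -> 11 lines: uddj ynb bpebd yad fyzp jxcrp uki kxr qqu bqls zyi

Answer: uddj
ynb
bpebd
yad
fyzp
jxcrp
uki
kxr
qqu
bqls
zyi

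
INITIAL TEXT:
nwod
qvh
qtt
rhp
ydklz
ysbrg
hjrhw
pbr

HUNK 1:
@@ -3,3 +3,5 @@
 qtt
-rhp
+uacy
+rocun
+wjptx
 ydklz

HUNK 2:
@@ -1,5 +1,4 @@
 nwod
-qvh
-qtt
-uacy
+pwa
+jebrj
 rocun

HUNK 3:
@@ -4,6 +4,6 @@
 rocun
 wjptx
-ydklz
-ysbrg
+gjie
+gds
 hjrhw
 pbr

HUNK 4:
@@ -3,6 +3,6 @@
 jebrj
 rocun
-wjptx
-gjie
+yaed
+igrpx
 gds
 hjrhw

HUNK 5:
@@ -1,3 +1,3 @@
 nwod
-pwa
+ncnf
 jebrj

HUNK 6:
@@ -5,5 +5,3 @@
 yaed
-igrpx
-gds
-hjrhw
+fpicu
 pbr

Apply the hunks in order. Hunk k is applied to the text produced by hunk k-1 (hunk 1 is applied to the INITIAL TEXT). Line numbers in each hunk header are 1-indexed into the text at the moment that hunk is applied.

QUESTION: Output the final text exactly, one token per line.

Answer: nwod
ncnf
jebrj
rocun
yaed
fpicu
pbr

Derivation:
Hunk 1: at line 3 remove [rhp] add [uacy,rocun,wjptx] -> 10 lines: nwod qvh qtt uacy rocun wjptx ydklz ysbrg hjrhw pbr
Hunk 2: at line 1 remove [qvh,qtt,uacy] add [pwa,jebrj] -> 9 lines: nwod pwa jebrj rocun wjptx ydklz ysbrg hjrhw pbr
Hunk 3: at line 4 remove [ydklz,ysbrg] add [gjie,gds] -> 9 lines: nwod pwa jebrj rocun wjptx gjie gds hjrhw pbr
Hunk 4: at line 3 remove [wjptx,gjie] add [yaed,igrpx] -> 9 lines: nwod pwa jebrj rocun yaed igrpx gds hjrhw pbr
Hunk 5: at line 1 remove [pwa] add [ncnf] -> 9 lines: nwod ncnf jebrj rocun yaed igrpx gds hjrhw pbr
Hunk 6: at line 5 remove [igrpx,gds,hjrhw] add [fpicu] -> 7 lines: nwod ncnf jebrj rocun yaed fpicu pbr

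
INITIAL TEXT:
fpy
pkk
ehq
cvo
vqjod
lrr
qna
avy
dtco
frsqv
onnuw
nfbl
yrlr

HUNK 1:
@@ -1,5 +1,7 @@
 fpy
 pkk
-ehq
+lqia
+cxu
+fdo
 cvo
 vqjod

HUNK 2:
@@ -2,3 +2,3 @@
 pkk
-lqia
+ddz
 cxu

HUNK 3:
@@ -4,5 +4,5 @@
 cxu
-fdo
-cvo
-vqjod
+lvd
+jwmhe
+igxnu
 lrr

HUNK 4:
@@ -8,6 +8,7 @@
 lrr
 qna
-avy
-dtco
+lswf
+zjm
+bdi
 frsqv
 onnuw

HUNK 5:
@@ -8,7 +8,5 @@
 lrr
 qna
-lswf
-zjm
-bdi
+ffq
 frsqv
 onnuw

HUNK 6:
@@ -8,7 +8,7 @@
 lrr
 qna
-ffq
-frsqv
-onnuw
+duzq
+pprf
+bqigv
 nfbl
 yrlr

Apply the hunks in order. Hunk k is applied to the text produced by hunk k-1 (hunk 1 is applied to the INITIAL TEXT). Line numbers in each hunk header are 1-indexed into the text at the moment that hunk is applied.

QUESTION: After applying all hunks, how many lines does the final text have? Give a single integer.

Answer: 14

Derivation:
Hunk 1: at line 1 remove [ehq] add [lqia,cxu,fdo] -> 15 lines: fpy pkk lqia cxu fdo cvo vqjod lrr qna avy dtco frsqv onnuw nfbl yrlr
Hunk 2: at line 2 remove [lqia] add [ddz] -> 15 lines: fpy pkk ddz cxu fdo cvo vqjod lrr qna avy dtco frsqv onnuw nfbl yrlr
Hunk 3: at line 4 remove [fdo,cvo,vqjod] add [lvd,jwmhe,igxnu] -> 15 lines: fpy pkk ddz cxu lvd jwmhe igxnu lrr qna avy dtco frsqv onnuw nfbl yrlr
Hunk 4: at line 8 remove [avy,dtco] add [lswf,zjm,bdi] -> 16 lines: fpy pkk ddz cxu lvd jwmhe igxnu lrr qna lswf zjm bdi frsqv onnuw nfbl yrlr
Hunk 5: at line 8 remove [lswf,zjm,bdi] add [ffq] -> 14 lines: fpy pkk ddz cxu lvd jwmhe igxnu lrr qna ffq frsqv onnuw nfbl yrlr
Hunk 6: at line 8 remove [ffq,frsqv,onnuw] add [duzq,pprf,bqigv] -> 14 lines: fpy pkk ddz cxu lvd jwmhe igxnu lrr qna duzq pprf bqigv nfbl yrlr
Final line count: 14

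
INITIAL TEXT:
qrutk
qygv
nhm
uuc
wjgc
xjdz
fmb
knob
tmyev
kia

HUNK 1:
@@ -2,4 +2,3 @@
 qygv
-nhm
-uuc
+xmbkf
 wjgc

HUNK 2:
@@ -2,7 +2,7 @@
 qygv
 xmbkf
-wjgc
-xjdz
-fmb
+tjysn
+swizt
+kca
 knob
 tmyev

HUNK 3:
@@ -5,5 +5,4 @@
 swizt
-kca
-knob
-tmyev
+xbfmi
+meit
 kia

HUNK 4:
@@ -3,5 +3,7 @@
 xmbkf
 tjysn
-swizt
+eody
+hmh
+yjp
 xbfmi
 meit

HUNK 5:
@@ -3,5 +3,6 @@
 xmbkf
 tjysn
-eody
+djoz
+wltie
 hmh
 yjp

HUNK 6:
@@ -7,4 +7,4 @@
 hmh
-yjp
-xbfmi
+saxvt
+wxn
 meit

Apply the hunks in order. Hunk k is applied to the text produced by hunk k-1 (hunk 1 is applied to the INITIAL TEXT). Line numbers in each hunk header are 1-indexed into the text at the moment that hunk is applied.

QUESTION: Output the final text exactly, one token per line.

Hunk 1: at line 2 remove [nhm,uuc] add [xmbkf] -> 9 lines: qrutk qygv xmbkf wjgc xjdz fmb knob tmyev kia
Hunk 2: at line 2 remove [wjgc,xjdz,fmb] add [tjysn,swizt,kca] -> 9 lines: qrutk qygv xmbkf tjysn swizt kca knob tmyev kia
Hunk 3: at line 5 remove [kca,knob,tmyev] add [xbfmi,meit] -> 8 lines: qrutk qygv xmbkf tjysn swizt xbfmi meit kia
Hunk 4: at line 3 remove [swizt] add [eody,hmh,yjp] -> 10 lines: qrutk qygv xmbkf tjysn eody hmh yjp xbfmi meit kia
Hunk 5: at line 3 remove [eody] add [djoz,wltie] -> 11 lines: qrutk qygv xmbkf tjysn djoz wltie hmh yjp xbfmi meit kia
Hunk 6: at line 7 remove [yjp,xbfmi] add [saxvt,wxn] -> 11 lines: qrutk qygv xmbkf tjysn djoz wltie hmh saxvt wxn meit kia

Answer: qrutk
qygv
xmbkf
tjysn
djoz
wltie
hmh
saxvt
wxn
meit
kia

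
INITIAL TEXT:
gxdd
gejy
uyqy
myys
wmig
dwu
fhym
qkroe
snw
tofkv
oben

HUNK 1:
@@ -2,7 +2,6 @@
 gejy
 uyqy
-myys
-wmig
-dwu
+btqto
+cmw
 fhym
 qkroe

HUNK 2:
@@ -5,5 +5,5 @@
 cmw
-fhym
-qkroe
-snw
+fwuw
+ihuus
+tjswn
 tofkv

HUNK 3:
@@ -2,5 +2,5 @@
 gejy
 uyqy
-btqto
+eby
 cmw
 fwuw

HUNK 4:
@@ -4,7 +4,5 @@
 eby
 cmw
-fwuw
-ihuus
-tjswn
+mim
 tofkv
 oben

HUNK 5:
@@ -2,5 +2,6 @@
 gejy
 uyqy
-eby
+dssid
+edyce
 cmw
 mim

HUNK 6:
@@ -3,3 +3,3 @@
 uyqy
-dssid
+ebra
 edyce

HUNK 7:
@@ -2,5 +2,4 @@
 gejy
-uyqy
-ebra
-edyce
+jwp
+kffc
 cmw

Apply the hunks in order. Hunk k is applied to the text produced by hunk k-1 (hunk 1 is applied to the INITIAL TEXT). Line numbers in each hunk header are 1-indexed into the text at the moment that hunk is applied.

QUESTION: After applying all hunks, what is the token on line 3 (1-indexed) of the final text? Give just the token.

Answer: jwp

Derivation:
Hunk 1: at line 2 remove [myys,wmig,dwu] add [btqto,cmw] -> 10 lines: gxdd gejy uyqy btqto cmw fhym qkroe snw tofkv oben
Hunk 2: at line 5 remove [fhym,qkroe,snw] add [fwuw,ihuus,tjswn] -> 10 lines: gxdd gejy uyqy btqto cmw fwuw ihuus tjswn tofkv oben
Hunk 3: at line 2 remove [btqto] add [eby] -> 10 lines: gxdd gejy uyqy eby cmw fwuw ihuus tjswn tofkv oben
Hunk 4: at line 4 remove [fwuw,ihuus,tjswn] add [mim] -> 8 lines: gxdd gejy uyqy eby cmw mim tofkv oben
Hunk 5: at line 2 remove [eby] add [dssid,edyce] -> 9 lines: gxdd gejy uyqy dssid edyce cmw mim tofkv oben
Hunk 6: at line 3 remove [dssid] add [ebra] -> 9 lines: gxdd gejy uyqy ebra edyce cmw mim tofkv oben
Hunk 7: at line 2 remove [uyqy,ebra,edyce] add [jwp,kffc] -> 8 lines: gxdd gejy jwp kffc cmw mim tofkv oben
Final line 3: jwp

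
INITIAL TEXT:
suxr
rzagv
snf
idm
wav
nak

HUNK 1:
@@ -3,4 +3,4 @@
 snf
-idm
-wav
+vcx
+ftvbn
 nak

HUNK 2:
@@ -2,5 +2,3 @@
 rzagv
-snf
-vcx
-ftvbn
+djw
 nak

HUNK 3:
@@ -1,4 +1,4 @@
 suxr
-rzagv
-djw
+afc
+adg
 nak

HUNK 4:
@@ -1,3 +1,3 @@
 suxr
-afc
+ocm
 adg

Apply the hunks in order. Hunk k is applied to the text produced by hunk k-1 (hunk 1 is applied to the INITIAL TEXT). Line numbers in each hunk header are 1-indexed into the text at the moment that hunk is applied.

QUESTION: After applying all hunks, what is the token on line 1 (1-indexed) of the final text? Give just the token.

Answer: suxr

Derivation:
Hunk 1: at line 3 remove [idm,wav] add [vcx,ftvbn] -> 6 lines: suxr rzagv snf vcx ftvbn nak
Hunk 2: at line 2 remove [snf,vcx,ftvbn] add [djw] -> 4 lines: suxr rzagv djw nak
Hunk 3: at line 1 remove [rzagv,djw] add [afc,adg] -> 4 lines: suxr afc adg nak
Hunk 4: at line 1 remove [afc] add [ocm] -> 4 lines: suxr ocm adg nak
Final line 1: suxr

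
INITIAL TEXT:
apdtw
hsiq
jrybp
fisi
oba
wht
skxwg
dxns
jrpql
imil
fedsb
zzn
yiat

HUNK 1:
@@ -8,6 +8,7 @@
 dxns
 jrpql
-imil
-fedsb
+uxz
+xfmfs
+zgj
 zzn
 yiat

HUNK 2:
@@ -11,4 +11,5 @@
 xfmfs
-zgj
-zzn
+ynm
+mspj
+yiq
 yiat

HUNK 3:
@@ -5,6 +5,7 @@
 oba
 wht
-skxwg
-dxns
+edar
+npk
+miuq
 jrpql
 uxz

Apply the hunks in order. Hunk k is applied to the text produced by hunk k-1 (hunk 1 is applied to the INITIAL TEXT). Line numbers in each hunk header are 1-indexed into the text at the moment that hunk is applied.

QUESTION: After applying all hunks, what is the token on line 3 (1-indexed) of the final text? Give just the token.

Answer: jrybp

Derivation:
Hunk 1: at line 8 remove [imil,fedsb] add [uxz,xfmfs,zgj] -> 14 lines: apdtw hsiq jrybp fisi oba wht skxwg dxns jrpql uxz xfmfs zgj zzn yiat
Hunk 2: at line 11 remove [zgj,zzn] add [ynm,mspj,yiq] -> 15 lines: apdtw hsiq jrybp fisi oba wht skxwg dxns jrpql uxz xfmfs ynm mspj yiq yiat
Hunk 3: at line 5 remove [skxwg,dxns] add [edar,npk,miuq] -> 16 lines: apdtw hsiq jrybp fisi oba wht edar npk miuq jrpql uxz xfmfs ynm mspj yiq yiat
Final line 3: jrybp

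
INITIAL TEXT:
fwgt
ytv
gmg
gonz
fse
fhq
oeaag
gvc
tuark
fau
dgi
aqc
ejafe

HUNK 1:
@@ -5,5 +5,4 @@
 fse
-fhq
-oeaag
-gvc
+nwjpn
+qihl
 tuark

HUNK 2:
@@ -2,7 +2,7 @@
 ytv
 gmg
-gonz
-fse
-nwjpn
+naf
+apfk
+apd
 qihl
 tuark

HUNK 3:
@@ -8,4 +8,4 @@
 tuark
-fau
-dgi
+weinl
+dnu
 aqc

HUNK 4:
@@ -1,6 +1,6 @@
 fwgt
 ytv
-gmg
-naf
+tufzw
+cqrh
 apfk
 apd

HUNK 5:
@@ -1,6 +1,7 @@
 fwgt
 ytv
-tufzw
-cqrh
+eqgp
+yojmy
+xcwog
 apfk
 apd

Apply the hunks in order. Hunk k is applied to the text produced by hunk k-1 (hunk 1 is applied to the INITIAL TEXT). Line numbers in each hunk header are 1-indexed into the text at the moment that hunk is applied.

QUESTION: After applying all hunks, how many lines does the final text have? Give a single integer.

Answer: 13

Derivation:
Hunk 1: at line 5 remove [fhq,oeaag,gvc] add [nwjpn,qihl] -> 12 lines: fwgt ytv gmg gonz fse nwjpn qihl tuark fau dgi aqc ejafe
Hunk 2: at line 2 remove [gonz,fse,nwjpn] add [naf,apfk,apd] -> 12 lines: fwgt ytv gmg naf apfk apd qihl tuark fau dgi aqc ejafe
Hunk 3: at line 8 remove [fau,dgi] add [weinl,dnu] -> 12 lines: fwgt ytv gmg naf apfk apd qihl tuark weinl dnu aqc ejafe
Hunk 4: at line 1 remove [gmg,naf] add [tufzw,cqrh] -> 12 lines: fwgt ytv tufzw cqrh apfk apd qihl tuark weinl dnu aqc ejafe
Hunk 5: at line 1 remove [tufzw,cqrh] add [eqgp,yojmy,xcwog] -> 13 lines: fwgt ytv eqgp yojmy xcwog apfk apd qihl tuark weinl dnu aqc ejafe
Final line count: 13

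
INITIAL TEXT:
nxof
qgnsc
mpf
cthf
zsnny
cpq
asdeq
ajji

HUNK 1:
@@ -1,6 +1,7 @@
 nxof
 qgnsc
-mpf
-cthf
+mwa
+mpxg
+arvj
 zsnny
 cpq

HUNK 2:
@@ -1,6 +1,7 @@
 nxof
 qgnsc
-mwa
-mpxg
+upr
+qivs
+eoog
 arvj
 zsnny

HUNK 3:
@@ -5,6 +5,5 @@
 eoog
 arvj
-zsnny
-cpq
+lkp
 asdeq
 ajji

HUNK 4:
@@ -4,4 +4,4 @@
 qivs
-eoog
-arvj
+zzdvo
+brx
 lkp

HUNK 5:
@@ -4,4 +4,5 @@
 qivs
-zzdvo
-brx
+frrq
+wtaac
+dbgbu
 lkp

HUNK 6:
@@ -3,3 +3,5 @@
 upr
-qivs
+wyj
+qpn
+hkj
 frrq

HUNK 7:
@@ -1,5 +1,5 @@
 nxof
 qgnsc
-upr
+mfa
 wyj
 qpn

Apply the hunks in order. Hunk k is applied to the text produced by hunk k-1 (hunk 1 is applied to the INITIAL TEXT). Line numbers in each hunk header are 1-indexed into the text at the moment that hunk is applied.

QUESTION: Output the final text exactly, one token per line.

Answer: nxof
qgnsc
mfa
wyj
qpn
hkj
frrq
wtaac
dbgbu
lkp
asdeq
ajji

Derivation:
Hunk 1: at line 1 remove [mpf,cthf] add [mwa,mpxg,arvj] -> 9 lines: nxof qgnsc mwa mpxg arvj zsnny cpq asdeq ajji
Hunk 2: at line 1 remove [mwa,mpxg] add [upr,qivs,eoog] -> 10 lines: nxof qgnsc upr qivs eoog arvj zsnny cpq asdeq ajji
Hunk 3: at line 5 remove [zsnny,cpq] add [lkp] -> 9 lines: nxof qgnsc upr qivs eoog arvj lkp asdeq ajji
Hunk 4: at line 4 remove [eoog,arvj] add [zzdvo,brx] -> 9 lines: nxof qgnsc upr qivs zzdvo brx lkp asdeq ajji
Hunk 5: at line 4 remove [zzdvo,brx] add [frrq,wtaac,dbgbu] -> 10 lines: nxof qgnsc upr qivs frrq wtaac dbgbu lkp asdeq ajji
Hunk 6: at line 3 remove [qivs] add [wyj,qpn,hkj] -> 12 lines: nxof qgnsc upr wyj qpn hkj frrq wtaac dbgbu lkp asdeq ajji
Hunk 7: at line 1 remove [upr] add [mfa] -> 12 lines: nxof qgnsc mfa wyj qpn hkj frrq wtaac dbgbu lkp asdeq ajji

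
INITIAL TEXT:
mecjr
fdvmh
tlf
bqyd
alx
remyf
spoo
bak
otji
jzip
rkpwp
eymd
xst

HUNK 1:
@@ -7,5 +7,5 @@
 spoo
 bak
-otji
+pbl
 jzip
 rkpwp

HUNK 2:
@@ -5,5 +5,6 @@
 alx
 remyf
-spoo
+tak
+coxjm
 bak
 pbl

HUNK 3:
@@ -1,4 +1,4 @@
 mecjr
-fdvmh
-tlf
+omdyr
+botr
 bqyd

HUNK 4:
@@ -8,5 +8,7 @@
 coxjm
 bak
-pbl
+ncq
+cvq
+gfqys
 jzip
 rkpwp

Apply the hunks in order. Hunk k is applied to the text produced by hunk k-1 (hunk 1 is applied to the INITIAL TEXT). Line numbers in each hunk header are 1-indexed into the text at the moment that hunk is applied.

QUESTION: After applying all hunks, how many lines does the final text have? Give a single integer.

Answer: 16

Derivation:
Hunk 1: at line 7 remove [otji] add [pbl] -> 13 lines: mecjr fdvmh tlf bqyd alx remyf spoo bak pbl jzip rkpwp eymd xst
Hunk 2: at line 5 remove [spoo] add [tak,coxjm] -> 14 lines: mecjr fdvmh tlf bqyd alx remyf tak coxjm bak pbl jzip rkpwp eymd xst
Hunk 3: at line 1 remove [fdvmh,tlf] add [omdyr,botr] -> 14 lines: mecjr omdyr botr bqyd alx remyf tak coxjm bak pbl jzip rkpwp eymd xst
Hunk 4: at line 8 remove [pbl] add [ncq,cvq,gfqys] -> 16 lines: mecjr omdyr botr bqyd alx remyf tak coxjm bak ncq cvq gfqys jzip rkpwp eymd xst
Final line count: 16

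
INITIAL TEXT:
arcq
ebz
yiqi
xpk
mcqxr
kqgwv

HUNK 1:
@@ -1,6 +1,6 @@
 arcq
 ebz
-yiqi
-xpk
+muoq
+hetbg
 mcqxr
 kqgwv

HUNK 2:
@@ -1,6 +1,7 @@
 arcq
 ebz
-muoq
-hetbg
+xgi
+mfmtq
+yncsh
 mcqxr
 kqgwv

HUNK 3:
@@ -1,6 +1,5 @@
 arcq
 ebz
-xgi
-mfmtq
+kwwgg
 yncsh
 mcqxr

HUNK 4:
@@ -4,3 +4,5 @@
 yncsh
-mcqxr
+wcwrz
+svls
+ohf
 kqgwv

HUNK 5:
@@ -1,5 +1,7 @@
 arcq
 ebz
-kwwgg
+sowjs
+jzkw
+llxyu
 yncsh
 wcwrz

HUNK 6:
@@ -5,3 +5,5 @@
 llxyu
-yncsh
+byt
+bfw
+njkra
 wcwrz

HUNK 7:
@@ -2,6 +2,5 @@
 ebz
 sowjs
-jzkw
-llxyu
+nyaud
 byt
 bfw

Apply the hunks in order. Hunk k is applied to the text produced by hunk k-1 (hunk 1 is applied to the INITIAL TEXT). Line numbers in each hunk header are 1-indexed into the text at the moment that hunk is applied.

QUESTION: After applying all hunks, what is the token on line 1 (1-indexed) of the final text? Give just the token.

Hunk 1: at line 1 remove [yiqi,xpk] add [muoq,hetbg] -> 6 lines: arcq ebz muoq hetbg mcqxr kqgwv
Hunk 2: at line 1 remove [muoq,hetbg] add [xgi,mfmtq,yncsh] -> 7 lines: arcq ebz xgi mfmtq yncsh mcqxr kqgwv
Hunk 3: at line 1 remove [xgi,mfmtq] add [kwwgg] -> 6 lines: arcq ebz kwwgg yncsh mcqxr kqgwv
Hunk 4: at line 4 remove [mcqxr] add [wcwrz,svls,ohf] -> 8 lines: arcq ebz kwwgg yncsh wcwrz svls ohf kqgwv
Hunk 5: at line 1 remove [kwwgg] add [sowjs,jzkw,llxyu] -> 10 lines: arcq ebz sowjs jzkw llxyu yncsh wcwrz svls ohf kqgwv
Hunk 6: at line 5 remove [yncsh] add [byt,bfw,njkra] -> 12 lines: arcq ebz sowjs jzkw llxyu byt bfw njkra wcwrz svls ohf kqgwv
Hunk 7: at line 2 remove [jzkw,llxyu] add [nyaud] -> 11 lines: arcq ebz sowjs nyaud byt bfw njkra wcwrz svls ohf kqgwv
Final line 1: arcq

Answer: arcq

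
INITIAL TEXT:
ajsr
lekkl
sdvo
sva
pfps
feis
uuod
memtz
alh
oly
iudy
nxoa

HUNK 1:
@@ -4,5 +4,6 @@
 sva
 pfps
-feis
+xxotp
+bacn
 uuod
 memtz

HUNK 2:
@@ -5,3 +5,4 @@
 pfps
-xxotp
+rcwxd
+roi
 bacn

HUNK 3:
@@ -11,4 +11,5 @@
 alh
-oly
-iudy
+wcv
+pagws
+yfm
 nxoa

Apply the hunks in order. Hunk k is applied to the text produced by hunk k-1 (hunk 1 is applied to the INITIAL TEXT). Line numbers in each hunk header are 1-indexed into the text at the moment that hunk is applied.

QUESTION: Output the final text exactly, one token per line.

Answer: ajsr
lekkl
sdvo
sva
pfps
rcwxd
roi
bacn
uuod
memtz
alh
wcv
pagws
yfm
nxoa

Derivation:
Hunk 1: at line 4 remove [feis] add [xxotp,bacn] -> 13 lines: ajsr lekkl sdvo sva pfps xxotp bacn uuod memtz alh oly iudy nxoa
Hunk 2: at line 5 remove [xxotp] add [rcwxd,roi] -> 14 lines: ajsr lekkl sdvo sva pfps rcwxd roi bacn uuod memtz alh oly iudy nxoa
Hunk 3: at line 11 remove [oly,iudy] add [wcv,pagws,yfm] -> 15 lines: ajsr lekkl sdvo sva pfps rcwxd roi bacn uuod memtz alh wcv pagws yfm nxoa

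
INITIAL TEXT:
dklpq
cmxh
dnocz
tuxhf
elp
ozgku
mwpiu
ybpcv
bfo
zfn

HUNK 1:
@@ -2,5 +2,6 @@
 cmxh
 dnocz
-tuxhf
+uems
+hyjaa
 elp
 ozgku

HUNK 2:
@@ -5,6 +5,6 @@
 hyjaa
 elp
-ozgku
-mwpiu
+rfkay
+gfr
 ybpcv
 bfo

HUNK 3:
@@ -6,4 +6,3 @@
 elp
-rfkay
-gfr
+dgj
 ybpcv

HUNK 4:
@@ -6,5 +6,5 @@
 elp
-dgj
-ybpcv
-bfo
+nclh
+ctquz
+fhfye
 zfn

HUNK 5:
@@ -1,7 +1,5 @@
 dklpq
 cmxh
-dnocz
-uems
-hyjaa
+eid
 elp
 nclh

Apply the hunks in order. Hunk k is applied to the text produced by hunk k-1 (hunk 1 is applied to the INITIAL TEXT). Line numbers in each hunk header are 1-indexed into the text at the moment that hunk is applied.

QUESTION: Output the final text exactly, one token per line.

Answer: dklpq
cmxh
eid
elp
nclh
ctquz
fhfye
zfn

Derivation:
Hunk 1: at line 2 remove [tuxhf] add [uems,hyjaa] -> 11 lines: dklpq cmxh dnocz uems hyjaa elp ozgku mwpiu ybpcv bfo zfn
Hunk 2: at line 5 remove [ozgku,mwpiu] add [rfkay,gfr] -> 11 lines: dklpq cmxh dnocz uems hyjaa elp rfkay gfr ybpcv bfo zfn
Hunk 3: at line 6 remove [rfkay,gfr] add [dgj] -> 10 lines: dklpq cmxh dnocz uems hyjaa elp dgj ybpcv bfo zfn
Hunk 4: at line 6 remove [dgj,ybpcv,bfo] add [nclh,ctquz,fhfye] -> 10 lines: dklpq cmxh dnocz uems hyjaa elp nclh ctquz fhfye zfn
Hunk 5: at line 1 remove [dnocz,uems,hyjaa] add [eid] -> 8 lines: dklpq cmxh eid elp nclh ctquz fhfye zfn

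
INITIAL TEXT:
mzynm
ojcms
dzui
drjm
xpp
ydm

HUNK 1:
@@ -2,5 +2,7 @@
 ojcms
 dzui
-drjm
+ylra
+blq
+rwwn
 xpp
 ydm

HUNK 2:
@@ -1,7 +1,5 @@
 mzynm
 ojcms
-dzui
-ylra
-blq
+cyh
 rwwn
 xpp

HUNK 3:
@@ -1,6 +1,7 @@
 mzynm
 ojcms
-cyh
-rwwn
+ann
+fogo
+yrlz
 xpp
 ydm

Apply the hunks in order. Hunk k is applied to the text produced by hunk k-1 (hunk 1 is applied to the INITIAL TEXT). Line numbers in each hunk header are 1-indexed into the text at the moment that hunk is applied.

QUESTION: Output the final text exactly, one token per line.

Answer: mzynm
ojcms
ann
fogo
yrlz
xpp
ydm

Derivation:
Hunk 1: at line 2 remove [drjm] add [ylra,blq,rwwn] -> 8 lines: mzynm ojcms dzui ylra blq rwwn xpp ydm
Hunk 2: at line 1 remove [dzui,ylra,blq] add [cyh] -> 6 lines: mzynm ojcms cyh rwwn xpp ydm
Hunk 3: at line 1 remove [cyh,rwwn] add [ann,fogo,yrlz] -> 7 lines: mzynm ojcms ann fogo yrlz xpp ydm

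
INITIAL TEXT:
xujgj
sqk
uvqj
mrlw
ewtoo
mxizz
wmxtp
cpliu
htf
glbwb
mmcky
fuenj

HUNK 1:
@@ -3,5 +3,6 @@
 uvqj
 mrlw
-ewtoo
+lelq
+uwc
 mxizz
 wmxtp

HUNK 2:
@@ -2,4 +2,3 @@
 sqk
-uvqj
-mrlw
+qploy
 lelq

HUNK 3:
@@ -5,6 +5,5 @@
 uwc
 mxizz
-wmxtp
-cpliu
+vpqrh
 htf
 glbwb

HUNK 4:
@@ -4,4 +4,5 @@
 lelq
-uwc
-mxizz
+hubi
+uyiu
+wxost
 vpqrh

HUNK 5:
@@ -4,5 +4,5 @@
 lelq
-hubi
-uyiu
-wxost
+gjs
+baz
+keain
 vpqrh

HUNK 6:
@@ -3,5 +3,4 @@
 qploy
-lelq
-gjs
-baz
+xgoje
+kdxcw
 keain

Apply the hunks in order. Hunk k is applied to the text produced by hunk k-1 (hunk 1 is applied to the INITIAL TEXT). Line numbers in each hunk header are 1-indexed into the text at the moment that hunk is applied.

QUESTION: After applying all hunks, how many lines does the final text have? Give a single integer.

Hunk 1: at line 3 remove [ewtoo] add [lelq,uwc] -> 13 lines: xujgj sqk uvqj mrlw lelq uwc mxizz wmxtp cpliu htf glbwb mmcky fuenj
Hunk 2: at line 2 remove [uvqj,mrlw] add [qploy] -> 12 lines: xujgj sqk qploy lelq uwc mxizz wmxtp cpliu htf glbwb mmcky fuenj
Hunk 3: at line 5 remove [wmxtp,cpliu] add [vpqrh] -> 11 lines: xujgj sqk qploy lelq uwc mxizz vpqrh htf glbwb mmcky fuenj
Hunk 4: at line 4 remove [uwc,mxizz] add [hubi,uyiu,wxost] -> 12 lines: xujgj sqk qploy lelq hubi uyiu wxost vpqrh htf glbwb mmcky fuenj
Hunk 5: at line 4 remove [hubi,uyiu,wxost] add [gjs,baz,keain] -> 12 lines: xujgj sqk qploy lelq gjs baz keain vpqrh htf glbwb mmcky fuenj
Hunk 6: at line 3 remove [lelq,gjs,baz] add [xgoje,kdxcw] -> 11 lines: xujgj sqk qploy xgoje kdxcw keain vpqrh htf glbwb mmcky fuenj
Final line count: 11

Answer: 11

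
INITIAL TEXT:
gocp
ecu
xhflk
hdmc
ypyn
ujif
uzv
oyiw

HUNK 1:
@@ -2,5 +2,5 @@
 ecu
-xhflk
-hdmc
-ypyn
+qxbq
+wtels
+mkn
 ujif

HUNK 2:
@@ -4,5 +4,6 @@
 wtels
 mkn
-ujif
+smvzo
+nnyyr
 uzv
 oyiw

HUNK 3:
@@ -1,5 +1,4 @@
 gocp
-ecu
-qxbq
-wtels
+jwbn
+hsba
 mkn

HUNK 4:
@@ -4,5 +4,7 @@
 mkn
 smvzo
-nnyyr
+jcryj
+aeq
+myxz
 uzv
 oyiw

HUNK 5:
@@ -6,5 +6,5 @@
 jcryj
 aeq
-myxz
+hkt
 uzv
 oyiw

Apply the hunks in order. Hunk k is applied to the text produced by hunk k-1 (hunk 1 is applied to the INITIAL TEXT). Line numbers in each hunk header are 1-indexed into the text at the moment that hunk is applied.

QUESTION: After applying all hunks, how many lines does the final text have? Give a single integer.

Answer: 10

Derivation:
Hunk 1: at line 2 remove [xhflk,hdmc,ypyn] add [qxbq,wtels,mkn] -> 8 lines: gocp ecu qxbq wtels mkn ujif uzv oyiw
Hunk 2: at line 4 remove [ujif] add [smvzo,nnyyr] -> 9 lines: gocp ecu qxbq wtels mkn smvzo nnyyr uzv oyiw
Hunk 3: at line 1 remove [ecu,qxbq,wtels] add [jwbn,hsba] -> 8 lines: gocp jwbn hsba mkn smvzo nnyyr uzv oyiw
Hunk 4: at line 4 remove [nnyyr] add [jcryj,aeq,myxz] -> 10 lines: gocp jwbn hsba mkn smvzo jcryj aeq myxz uzv oyiw
Hunk 5: at line 6 remove [myxz] add [hkt] -> 10 lines: gocp jwbn hsba mkn smvzo jcryj aeq hkt uzv oyiw
Final line count: 10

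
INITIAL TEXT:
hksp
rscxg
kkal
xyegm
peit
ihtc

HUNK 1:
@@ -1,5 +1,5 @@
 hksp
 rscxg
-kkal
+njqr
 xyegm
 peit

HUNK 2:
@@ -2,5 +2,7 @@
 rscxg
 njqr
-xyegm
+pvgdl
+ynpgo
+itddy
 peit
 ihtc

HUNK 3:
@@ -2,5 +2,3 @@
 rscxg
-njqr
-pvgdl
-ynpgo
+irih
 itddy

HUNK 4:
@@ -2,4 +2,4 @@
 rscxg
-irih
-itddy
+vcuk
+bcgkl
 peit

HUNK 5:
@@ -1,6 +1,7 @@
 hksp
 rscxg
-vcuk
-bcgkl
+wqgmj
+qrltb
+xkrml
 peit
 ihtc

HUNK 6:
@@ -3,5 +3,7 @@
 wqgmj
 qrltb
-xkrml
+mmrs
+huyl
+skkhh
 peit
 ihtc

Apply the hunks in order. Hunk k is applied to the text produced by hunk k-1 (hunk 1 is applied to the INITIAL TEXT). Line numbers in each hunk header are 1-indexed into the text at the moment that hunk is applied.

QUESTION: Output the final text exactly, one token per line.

Hunk 1: at line 1 remove [kkal] add [njqr] -> 6 lines: hksp rscxg njqr xyegm peit ihtc
Hunk 2: at line 2 remove [xyegm] add [pvgdl,ynpgo,itddy] -> 8 lines: hksp rscxg njqr pvgdl ynpgo itddy peit ihtc
Hunk 3: at line 2 remove [njqr,pvgdl,ynpgo] add [irih] -> 6 lines: hksp rscxg irih itddy peit ihtc
Hunk 4: at line 2 remove [irih,itddy] add [vcuk,bcgkl] -> 6 lines: hksp rscxg vcuk bcgkl peit ihtc
Hunk 5: at line 1 remove [vcuk,bcgkl] add [wqgmj,qrltb,xkrml] -> 7 lines: hksp rscxg wqgmj qrltb xkrml peit ihtc
Hunk 6: at line 3 remove [xkrml] add [mmrs,huyl,skkhh] -> 9 lines: hksp rscxg wqgmj qrltb mmrs huyl skkhh peit ihtc

Answer: hksp
rscxg
wqgmj
qrltb
mmrs
huyl
skkhh
peit
ihtc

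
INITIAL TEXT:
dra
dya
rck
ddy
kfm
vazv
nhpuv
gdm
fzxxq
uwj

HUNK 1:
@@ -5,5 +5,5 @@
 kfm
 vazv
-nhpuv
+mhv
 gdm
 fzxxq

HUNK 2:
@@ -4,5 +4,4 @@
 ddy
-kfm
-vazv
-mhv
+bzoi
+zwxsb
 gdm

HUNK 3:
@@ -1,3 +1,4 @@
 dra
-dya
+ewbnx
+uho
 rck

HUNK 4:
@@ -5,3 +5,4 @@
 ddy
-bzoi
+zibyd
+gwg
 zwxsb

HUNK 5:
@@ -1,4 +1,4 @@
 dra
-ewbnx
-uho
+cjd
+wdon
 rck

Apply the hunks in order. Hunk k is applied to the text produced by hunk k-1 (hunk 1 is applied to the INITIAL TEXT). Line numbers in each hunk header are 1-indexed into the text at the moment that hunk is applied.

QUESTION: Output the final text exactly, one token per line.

Hunk 1: at line 5 remove [nhpuv] add [mhv] -> 10 lines: dra dya rck ddy kfm vazv mhv gdm fzxxq uwj
Hunk 2: at line 4 remove [kfm,vazv,mhv] add [bzoi,zwxsb] -> 9 lines: dra dya rck ddy bzoi zwxsb gdm fzxxq uwj
Hunk 3: at line 1 remove [dya] add [ewbnx,uho] -> 10 lines: dra ewbnx uho rck ddy bzoi zwxsb gdm fzxxq uwj
Hunk 4: at line 5 remove [bzoi] add [zibyd,gwg] -> 11 lines: dra ewbnx uho rck ddy zibyd gwg zwxsb gdm fzxxq uwj
Hunk 5: at line 1 remove [ewbnx,uho] add [cjd,wdon] -> 11 lines: dra cjd wdon rck ddy zibyd gwg zwxsb gdm fzxxq uwj

Answer: dra
cjd
wdon
rck
ddy
zibyd
gwg
zwxsb
gdm
fzxxq
uwj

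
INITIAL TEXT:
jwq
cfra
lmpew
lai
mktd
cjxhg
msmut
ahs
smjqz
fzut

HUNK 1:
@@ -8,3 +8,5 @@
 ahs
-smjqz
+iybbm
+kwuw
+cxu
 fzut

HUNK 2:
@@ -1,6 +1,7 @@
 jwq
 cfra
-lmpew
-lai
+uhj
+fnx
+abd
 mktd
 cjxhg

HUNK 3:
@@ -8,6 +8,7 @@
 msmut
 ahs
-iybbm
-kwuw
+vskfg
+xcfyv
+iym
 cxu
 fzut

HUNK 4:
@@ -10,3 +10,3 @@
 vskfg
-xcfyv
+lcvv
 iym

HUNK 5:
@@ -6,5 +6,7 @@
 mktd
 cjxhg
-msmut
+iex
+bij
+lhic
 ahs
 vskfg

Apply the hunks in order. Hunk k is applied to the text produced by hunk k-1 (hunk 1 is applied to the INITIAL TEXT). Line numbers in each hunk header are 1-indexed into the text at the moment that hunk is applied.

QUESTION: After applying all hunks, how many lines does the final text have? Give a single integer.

Hunk 1: at line 8 remove [smjqz] add [iybbm,kwuw,cxu] -> 12 lines: jwq cfra lmpew lai mktd cjxhg msmut ahs iybbm kwuw cxu fzut
Hunk 2: at line 1 remove [lmpew,lai] add [uhj,fnx,abd] -> 13 lines: jwq cfra uhj fnx abd mktd cjxhg msmut ahs iybbm kwuw cxu fzut
Hunk 3: at line 8 remove [iybbm,kwuw] add [vskfg,xcfyv,iym] -> 14 lines: jwq cfra uhj fnx abd mktd cjxhg msmut ahs vskfg xcfyv iym cxu fzut
Hunk 4: at line 10 remove [xcfyv] add [lcvv] -> 14 lines: jwq cfra uhj fnx abd mktd cjxhg msmut ahs vskfg lcvv iym cxu fzut
Hunk 5: at line 6 remove [msmut] add [iex,bij,lhic] -> 16 lines: jwq cfra uhj fnx abd mktd cjxhg iex bij lhic ahs vskfg lcvv iym cxu fzut
Final line count: 16

Answer: 16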